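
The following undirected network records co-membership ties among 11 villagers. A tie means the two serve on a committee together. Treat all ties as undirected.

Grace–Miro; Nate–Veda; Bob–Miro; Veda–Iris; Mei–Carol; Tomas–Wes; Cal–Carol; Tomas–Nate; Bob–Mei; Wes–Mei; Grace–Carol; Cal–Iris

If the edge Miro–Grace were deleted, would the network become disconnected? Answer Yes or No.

No

Even without that edge, Miro still reaches Grace via Miro – Bob – Mei – Carol – Grace, so the network stays connected. Not a bridge.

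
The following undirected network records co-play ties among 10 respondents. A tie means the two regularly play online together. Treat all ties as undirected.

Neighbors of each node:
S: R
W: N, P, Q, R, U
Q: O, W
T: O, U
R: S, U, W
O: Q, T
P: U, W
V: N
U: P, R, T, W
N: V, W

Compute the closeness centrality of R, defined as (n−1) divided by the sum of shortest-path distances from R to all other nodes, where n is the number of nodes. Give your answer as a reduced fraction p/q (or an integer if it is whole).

9/17

Distances from R: N:2, O:3, P:2, Q:2, S:1, T:2, U:1, V:3, W:1. Sum = 17.
n = 10, so closeness = 9/17.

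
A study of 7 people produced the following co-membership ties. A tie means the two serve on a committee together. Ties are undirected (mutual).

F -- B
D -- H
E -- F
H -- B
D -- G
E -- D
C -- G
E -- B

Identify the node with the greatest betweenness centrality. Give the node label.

D

Unnormalized betweenness of each node: B:3/2, C:0, D:17/2, E:9/2, F:0, G:5, H:3/2.
D has the largest value, 17/2, making it the main broker — the node through which the most shortest paths run.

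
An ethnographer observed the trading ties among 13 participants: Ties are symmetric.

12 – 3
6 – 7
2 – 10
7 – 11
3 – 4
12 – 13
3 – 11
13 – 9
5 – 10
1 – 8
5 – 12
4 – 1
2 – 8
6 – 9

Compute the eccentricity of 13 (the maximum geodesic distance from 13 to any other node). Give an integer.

5

Distances from 13: 1:4, 2:4, 3:2, 4:3, 5:2, 6:2, 7:3, 8:5, 9:1, 10:3, 11:3, 12:1.
The largest is 5 (to 8), so the eccentricity of 13 is 5.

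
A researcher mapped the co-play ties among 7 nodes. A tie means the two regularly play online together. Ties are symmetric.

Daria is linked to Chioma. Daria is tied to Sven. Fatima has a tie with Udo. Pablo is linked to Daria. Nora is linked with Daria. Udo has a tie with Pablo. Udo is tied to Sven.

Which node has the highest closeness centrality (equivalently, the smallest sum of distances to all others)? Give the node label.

Daria

Farness (sum of distances to all others) for each node — Chioma:14, Daria:9, Fatima:16, Nora:14, Pablo:10, Sven:10, Udo:11.
The smallest farness is 9, for Daria, so Daria has the highest closeness.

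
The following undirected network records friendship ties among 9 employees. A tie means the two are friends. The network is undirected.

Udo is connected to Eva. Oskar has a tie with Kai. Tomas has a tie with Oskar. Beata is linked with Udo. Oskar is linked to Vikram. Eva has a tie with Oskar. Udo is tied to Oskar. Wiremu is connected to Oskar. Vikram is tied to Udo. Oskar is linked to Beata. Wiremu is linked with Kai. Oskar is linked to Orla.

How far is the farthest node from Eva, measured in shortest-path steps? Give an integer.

Distances from Eva: Beata:2, Kai:2, Orla:2, Oskar:1, Tomas:2, Udo:1, Vikram:2, Wiremu:2.
The largest is 2 (to Orla, Beata, Vikram, Tomas, Kai, and Wiremu), so the eccentricity of Eva is 2.

2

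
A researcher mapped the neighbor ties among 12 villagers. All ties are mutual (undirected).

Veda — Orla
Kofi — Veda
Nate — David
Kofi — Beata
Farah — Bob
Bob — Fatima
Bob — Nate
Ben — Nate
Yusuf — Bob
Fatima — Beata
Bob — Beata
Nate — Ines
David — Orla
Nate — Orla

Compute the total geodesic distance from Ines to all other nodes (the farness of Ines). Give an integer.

Distances from Ines: Beata:3, Ben:2, Bob:2, David:2, Farah:3, Fatima:3, Kofi:4, Nate:1, Orla:2, Veda:3, Yusuf:3.
Sum = 3 + 2 + 2 + 2 + 3 + 3 + 4 + 1 + 2 + 3 + 3 = 28.

28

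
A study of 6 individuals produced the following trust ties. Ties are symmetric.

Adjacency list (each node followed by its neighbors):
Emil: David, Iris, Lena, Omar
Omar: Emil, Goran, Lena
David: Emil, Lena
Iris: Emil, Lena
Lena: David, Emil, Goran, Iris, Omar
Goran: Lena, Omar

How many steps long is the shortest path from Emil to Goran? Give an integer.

2

One shortest route is Emil – Lena – Goran, which uses 2 edges, and Emil and Goran are not directly tied, so nothing shorter exists. So d(Emil,Goran) = 2.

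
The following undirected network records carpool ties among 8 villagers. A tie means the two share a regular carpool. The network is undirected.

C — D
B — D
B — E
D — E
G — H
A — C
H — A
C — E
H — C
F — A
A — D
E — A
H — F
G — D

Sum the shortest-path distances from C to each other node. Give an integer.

10

Distances from C: A:1, B:2, D:1, E:1, F:2, G:2, H:1.
Sum = 1 + 2 + 1 + 1 + 2 + 2 + 1 = 10.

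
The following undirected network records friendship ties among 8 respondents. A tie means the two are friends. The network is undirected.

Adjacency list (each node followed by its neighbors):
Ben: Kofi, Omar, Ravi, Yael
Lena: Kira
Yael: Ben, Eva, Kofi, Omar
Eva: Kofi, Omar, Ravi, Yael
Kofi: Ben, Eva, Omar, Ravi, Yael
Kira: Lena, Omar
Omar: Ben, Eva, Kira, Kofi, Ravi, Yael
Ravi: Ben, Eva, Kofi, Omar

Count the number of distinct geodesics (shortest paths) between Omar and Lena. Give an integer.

1

The shortest distance is 2, and the only length-2 path is Omar–Kira–Lena. So there is exactly 1 shortest path.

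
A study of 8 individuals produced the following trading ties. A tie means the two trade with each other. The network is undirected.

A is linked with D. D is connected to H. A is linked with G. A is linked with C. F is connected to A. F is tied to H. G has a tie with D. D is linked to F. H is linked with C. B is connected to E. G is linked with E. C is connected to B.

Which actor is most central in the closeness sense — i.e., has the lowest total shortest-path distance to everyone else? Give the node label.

A

Farness (sum of distances to all others) for each node — A:10, B:14, C:11, D:11, E:14, F:13, G:11, H:12.
The smallest farness is 10, for A, so A has the highest closeness.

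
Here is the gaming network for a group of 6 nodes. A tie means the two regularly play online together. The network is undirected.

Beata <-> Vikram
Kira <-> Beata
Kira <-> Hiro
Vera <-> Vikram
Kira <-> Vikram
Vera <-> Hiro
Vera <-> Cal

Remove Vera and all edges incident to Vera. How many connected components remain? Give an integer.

Without Vera, the remaining ties split the others into: {Beata, Hiro, Kira, Vikram}; {Cal}.
That's 2 separate components.

2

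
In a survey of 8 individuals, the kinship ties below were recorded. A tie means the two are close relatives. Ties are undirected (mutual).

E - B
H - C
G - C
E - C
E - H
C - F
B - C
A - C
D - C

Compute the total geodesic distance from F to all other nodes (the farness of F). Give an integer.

13

Distances from F: A:2, B:2, C:1, D:2, E:2, G:2, H:2.
Sum = 2 + 2 + 1 + 2 + 2 + 2 + 2 = 13.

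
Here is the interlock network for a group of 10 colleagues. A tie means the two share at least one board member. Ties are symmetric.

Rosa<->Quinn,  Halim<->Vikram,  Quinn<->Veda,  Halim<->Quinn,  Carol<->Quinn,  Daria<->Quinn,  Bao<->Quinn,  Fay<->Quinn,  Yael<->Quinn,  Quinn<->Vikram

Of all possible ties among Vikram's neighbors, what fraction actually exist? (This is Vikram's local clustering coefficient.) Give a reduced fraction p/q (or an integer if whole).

Vikram's neighbors: Halim and Quinn (k = 2).
Possible neighbor pairs: C(2,2) = 1. Edges among them: Halim–Quinn → e = 1.
Clustering(Vikram) = 1/1.

1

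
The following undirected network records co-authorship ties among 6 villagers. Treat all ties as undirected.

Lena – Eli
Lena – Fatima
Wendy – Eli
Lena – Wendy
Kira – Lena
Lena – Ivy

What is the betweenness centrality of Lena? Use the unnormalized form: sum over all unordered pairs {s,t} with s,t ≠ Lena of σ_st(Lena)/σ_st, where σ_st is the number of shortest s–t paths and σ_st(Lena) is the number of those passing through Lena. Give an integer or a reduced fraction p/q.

Pairs whose geodesics pass through Lena — Ivy–Eli: 1; Ivy–Fatima: 1; Ivy–Kira: 1; Ivy–Wendy: 1; Eli–Fatima: 1; Eli–Kira: 1; Fatima–Kira: 1; Fatima–Wendy: 1; Kira–Wendy: 1.
All other pairs contribute 0.
Summing the contributions gives betweenness(Lena) = 9.

9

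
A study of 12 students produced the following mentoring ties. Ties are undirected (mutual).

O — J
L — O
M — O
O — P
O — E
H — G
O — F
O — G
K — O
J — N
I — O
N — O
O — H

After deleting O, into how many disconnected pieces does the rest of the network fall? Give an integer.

Without O, the remaining ties split the others into: {J, N}; {G, H}; {K}; {M}; {P}; {I}; {F}; {L}; {E}.
That's 9 separate components.

9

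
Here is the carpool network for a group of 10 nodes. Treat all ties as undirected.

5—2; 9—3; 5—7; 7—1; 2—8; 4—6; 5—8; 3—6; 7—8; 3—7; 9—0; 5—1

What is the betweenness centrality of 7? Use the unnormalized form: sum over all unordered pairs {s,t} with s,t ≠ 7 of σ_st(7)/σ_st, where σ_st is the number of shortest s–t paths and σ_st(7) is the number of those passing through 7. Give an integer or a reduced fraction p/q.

41/2

Pairs whose geodesics pass through 7 — 6–8: 1; 6–5: 1; 6–2: 2/2; 6–1: 1; 9–8: 1; 9–5: 1; 9–2: 2/2; 9–1: 1; 0–8: 1; 0–5: 1; 0–2: 2/2; 0–1: 1; 3–8: 1; 3–5: 1 … (+7 more pairs).
All other pairs contribute 0.
Summing the contributions gives betweenness(7) = 41/2.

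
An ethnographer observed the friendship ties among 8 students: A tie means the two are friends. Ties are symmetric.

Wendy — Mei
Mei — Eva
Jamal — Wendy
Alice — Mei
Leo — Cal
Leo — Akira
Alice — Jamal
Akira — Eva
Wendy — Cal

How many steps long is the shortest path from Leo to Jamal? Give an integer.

One shortest route is Leo – Cal – Wendy – Jamal, which uses 3 edges, and at distance 2 from Leo we only reach {Eva, Wendy}, which does not include Jamal. So d(Leo,Jamal) = 3.

3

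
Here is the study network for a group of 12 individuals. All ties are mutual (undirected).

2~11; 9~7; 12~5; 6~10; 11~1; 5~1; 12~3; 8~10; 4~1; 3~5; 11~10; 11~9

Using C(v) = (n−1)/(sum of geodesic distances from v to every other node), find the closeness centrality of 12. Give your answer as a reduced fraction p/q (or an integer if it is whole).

11/37

Distances from 12: 1:2, 2:4, 3:1, 4:3, 5:1, 6:5, 7:5, 8:5, 9:4, 10:4, 11:3. Sum = 37.
n = 12, so closeness = 11/37.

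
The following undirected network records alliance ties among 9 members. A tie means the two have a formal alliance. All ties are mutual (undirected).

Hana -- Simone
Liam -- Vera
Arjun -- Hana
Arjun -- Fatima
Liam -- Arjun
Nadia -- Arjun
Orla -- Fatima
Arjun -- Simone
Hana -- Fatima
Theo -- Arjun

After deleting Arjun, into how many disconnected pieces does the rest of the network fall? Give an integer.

Without Arjun, the remaining ties split the others into: {Fatima, Hana, Orla, Simone}; {Liam, Vera}; {Theo}; {Nadia}.
That's 4 separate components.

4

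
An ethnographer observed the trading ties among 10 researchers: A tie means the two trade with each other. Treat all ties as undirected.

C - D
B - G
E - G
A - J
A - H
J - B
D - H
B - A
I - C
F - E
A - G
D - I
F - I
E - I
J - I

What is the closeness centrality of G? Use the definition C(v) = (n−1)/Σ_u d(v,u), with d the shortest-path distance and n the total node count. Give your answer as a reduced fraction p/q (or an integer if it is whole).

9/17

Distances from G: A:1, B:1, C:3, D:3, E:1, F:2, H:2, I:2, J:2. Sum = 17.
n = 10, so closeness = 9/17.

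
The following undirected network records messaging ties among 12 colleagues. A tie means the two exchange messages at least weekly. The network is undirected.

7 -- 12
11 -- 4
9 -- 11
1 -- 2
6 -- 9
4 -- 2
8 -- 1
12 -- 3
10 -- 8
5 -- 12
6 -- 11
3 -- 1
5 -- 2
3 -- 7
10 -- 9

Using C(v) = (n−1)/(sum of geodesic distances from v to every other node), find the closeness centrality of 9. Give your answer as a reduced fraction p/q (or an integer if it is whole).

Distances from 9: 1:3, 2:3, 3:4, 4:2, 5:4, 6:1, 7:5, 8:2, 10:1, 11:1, 12:5. Sum = 31.
n = 12, so closeness = 11/31.

11/31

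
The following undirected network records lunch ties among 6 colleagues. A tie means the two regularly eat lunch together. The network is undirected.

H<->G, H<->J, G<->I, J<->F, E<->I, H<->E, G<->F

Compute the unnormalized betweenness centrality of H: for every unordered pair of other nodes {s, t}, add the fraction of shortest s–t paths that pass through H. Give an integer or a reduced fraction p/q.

Pairs whose geodesics pass through H — E–J: 1; E–F: 2/3; E–G: 1/2; J–G: 1/2; J–I: 2/3.
All other pairs contribute 0.
Summing the contributions gives betweenness(H) = 10/3.

10/3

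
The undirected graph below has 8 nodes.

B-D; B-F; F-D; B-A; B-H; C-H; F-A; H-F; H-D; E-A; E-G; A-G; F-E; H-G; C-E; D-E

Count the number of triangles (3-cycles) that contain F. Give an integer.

F's neighbors: A, B, D, E, and H.
Neighbor pairs that are themselves tied: F–A–B; F–A–E; F–B–D; F–B–H; F–D–E; F–D–H. Each forms one triangle with F, for 6 in total.

6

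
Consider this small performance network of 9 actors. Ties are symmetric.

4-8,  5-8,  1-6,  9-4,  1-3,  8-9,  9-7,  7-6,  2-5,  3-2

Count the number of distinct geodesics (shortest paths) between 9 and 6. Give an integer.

1

The shortest distance is 2, and the only length-2 path is 9–7–6. So there is exactly 1 shortest path.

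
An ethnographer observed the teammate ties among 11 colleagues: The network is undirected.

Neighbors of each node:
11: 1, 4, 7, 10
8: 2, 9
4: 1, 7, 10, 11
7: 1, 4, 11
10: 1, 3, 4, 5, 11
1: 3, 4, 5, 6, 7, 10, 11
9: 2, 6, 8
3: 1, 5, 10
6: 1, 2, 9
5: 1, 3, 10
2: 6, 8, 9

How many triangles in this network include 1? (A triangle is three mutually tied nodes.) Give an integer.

8

1's neighbors: 3, 4, 5, 6, 7, 10, and 11.
Neighbor pairs that are themselves tied: 1–3–5; 1–3–10; 1–4–7; 1–4–10; 1–4–11; 1–5–10; 1–7–11; 1–10–11. Each forms one triangle with 1, for 8 in total.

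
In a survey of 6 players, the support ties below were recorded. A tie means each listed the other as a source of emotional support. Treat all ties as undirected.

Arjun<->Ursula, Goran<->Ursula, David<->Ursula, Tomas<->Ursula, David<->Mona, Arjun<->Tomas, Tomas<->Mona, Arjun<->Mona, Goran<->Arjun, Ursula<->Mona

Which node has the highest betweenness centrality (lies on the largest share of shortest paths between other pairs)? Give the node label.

Unnormalized betweenness of each node: Arjun:1, David:0, Goran:0, Mona:1, Tomas:0, Ursula:3.
Ursula has the largest value, 3, making it the main broker — the node through which the most shortest paths run.

Ursula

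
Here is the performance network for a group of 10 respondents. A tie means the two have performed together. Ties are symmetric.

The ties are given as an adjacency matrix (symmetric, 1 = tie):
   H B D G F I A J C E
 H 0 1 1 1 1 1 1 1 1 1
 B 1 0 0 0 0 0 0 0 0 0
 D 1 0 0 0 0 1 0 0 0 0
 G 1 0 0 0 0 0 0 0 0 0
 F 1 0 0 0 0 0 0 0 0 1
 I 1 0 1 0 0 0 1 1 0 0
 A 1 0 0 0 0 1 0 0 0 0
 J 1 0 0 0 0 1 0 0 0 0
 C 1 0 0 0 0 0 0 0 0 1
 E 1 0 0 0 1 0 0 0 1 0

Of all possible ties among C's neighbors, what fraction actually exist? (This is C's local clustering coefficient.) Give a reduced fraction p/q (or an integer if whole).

C's neighbors: E and H (k = 2).
Possible neighbor pairs: C(2,2) = 1. Edges among them: E–H → e = 1.
Clustering(C) = 1/1.

1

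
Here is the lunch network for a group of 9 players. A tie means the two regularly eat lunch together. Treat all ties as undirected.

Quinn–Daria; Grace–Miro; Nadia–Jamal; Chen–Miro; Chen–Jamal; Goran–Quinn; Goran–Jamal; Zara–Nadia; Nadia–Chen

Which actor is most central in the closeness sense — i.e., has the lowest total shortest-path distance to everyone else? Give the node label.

Farness (sum of distances to all others) for each node — Chen:16, Daria:30, Goran:18, Grace:28, Jamal:15, Miro:21, Nadia:17, Quinn:23, Zara:24.
The smallest farness is 15, for Jamal, so Jamal has the highest closeness.

Jamal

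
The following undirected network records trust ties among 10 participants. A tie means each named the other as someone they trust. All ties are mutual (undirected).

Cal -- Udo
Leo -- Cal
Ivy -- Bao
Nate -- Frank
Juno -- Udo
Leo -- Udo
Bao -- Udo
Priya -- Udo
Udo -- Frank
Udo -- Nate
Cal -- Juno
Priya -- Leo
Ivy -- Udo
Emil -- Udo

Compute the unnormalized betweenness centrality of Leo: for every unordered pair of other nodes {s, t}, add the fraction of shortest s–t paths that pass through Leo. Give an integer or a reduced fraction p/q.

1/2

Pairs whose geodesics pass through Leo — Priya–Cal: 1/2.
All other pairs contribute 0.
Summing the contributions gives betweenness(Leo) = 1/2.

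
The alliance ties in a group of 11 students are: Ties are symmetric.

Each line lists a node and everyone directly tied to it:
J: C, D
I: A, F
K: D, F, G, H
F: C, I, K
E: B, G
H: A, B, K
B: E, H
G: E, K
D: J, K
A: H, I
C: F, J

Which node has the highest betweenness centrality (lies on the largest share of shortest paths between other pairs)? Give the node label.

K

Unnormalized betweenness of each node: A:5/2, B:5/2, C:5/2, D:11/2, E:1, F:12, G:11/2, H:12, I:5/2, J:1, K:23.
K has the largest value, 23, making it the main broker — the node through which the most shortest paths run.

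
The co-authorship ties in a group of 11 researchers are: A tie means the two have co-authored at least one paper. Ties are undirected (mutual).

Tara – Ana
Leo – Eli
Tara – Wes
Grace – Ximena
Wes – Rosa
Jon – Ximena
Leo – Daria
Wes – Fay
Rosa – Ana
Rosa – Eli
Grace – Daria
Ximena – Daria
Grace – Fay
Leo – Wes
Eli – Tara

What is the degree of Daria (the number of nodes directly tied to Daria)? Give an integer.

Daria is directly tied to Grace, Leo, and Ximena. That is 3 neighbors, so the degree of Daria is 3.

3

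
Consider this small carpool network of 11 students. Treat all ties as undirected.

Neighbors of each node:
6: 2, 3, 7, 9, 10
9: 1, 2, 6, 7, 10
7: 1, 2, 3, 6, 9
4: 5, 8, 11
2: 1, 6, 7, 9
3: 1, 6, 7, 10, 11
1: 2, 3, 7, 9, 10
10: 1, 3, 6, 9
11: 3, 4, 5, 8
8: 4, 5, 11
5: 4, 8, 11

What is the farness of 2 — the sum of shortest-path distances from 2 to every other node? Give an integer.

Distances from 2: 1:1, 3:2, 4:4, 5:4, 6:1, 7:1, 8:4, 9:1, 10:2, 11:3.
Sum = 1 + 2 + 4 + 4 + 1 + 1 + 4 + 1 + 2 + 3 = 23.

23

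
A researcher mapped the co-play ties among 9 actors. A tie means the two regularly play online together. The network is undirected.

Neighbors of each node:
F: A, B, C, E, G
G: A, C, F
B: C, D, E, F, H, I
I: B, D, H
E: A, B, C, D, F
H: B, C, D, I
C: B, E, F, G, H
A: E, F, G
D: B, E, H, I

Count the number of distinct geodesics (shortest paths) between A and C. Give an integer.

3

The shortest distance is 2. The length-2 paths are: A–F–C; A–E–C; A–G–C.
That gives 3 distinct shortest paths.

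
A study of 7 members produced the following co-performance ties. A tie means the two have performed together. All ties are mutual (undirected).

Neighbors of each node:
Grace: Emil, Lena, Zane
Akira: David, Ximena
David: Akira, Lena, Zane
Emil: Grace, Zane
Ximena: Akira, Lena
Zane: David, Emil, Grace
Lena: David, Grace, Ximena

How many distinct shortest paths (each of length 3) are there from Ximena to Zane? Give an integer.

3

The shortest distance is 3. The length-3 paths are: Ximena–Lena–David–Zane; Ximena–Akira–David–Zane; Ximena–Lena–Grace–Zane.
That gives 3 distinct shortest paths.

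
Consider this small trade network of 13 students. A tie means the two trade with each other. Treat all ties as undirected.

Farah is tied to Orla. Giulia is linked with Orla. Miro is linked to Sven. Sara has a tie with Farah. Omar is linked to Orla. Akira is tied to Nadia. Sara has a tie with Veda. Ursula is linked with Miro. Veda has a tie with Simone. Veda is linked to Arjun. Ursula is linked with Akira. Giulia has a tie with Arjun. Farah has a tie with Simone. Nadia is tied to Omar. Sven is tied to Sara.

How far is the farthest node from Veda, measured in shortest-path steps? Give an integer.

Distances from Veda: Akira:5, Arjun:1, Farah:2, Giulia:2, Miro:3, Nadia:5, Omar:4, Orla:3, Sara:1, Simone:1, Sven:2, Ursula:4.
The largest is 5 (to Nadia and Akira), so the eccentricity of Veda is 5.

5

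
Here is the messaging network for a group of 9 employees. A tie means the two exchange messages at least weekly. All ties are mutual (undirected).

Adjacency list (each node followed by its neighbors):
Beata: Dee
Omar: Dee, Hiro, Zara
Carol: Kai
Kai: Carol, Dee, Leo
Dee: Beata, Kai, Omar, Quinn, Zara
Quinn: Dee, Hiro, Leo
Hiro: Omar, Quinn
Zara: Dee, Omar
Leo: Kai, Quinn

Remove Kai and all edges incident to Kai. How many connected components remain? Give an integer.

Without Kai, the remaining ties split the others into: {Beata, Dee, Hiro, Leo, Omar, Quinn, Zara}; {Carol}.
That's 2 separate components.

2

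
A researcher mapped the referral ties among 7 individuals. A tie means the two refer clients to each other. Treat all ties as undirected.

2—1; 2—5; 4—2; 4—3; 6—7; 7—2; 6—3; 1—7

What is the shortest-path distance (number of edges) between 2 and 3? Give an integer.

One shortest route is 2 – 4 – 3, which uses 2 edges, and 2 and 3 are not directly tied, so nothing shorter exists. So d(2,3) = 2.

2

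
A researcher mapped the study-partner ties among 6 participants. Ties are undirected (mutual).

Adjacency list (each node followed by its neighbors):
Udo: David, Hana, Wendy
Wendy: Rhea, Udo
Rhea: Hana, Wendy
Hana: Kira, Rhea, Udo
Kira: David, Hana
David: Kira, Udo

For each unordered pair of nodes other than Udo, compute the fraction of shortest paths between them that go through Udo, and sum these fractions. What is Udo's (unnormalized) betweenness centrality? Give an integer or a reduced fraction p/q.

Pairs whose geodesics pass through Udo — David–Rhea: 2/3; David–Hana: 1/2; David–Wendy: 1; Kira–Wendy: 2/3; Hana–Wendy: 1/2.
All other pairs contribute 0.
Summing the contributions gives betweenness(Udo) = 10/3.

10/3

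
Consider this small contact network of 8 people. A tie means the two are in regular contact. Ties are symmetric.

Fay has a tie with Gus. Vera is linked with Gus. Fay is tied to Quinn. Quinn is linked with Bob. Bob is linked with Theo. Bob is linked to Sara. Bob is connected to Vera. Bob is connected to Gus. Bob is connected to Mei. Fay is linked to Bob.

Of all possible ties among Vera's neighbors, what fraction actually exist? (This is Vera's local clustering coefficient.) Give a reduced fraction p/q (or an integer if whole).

Vera's neighbors: Bob and Gus (k = 2).
Possible neighbor pairs: C(2,2) = 1. Edges among them: Bob–Gus → e = 1.
Clustering(Vera) = 1/1.

1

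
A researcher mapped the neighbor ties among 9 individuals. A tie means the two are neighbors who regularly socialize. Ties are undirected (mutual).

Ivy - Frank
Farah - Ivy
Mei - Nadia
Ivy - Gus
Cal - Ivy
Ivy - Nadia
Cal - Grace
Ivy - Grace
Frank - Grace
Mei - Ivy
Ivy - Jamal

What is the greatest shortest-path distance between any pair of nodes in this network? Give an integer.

Eccentricity of each node (its greatest distance to any other): Cal:2, Farah:2, Frank:2, Grace:2, Gus:2, Ivy:1, Jamal:2, Mei:2, Nadia:2.
The maximum eccentricity is 2, realized for instance by the pair Frank–Gus via Frank – Ivy – Gus. So the diameter is 2.

2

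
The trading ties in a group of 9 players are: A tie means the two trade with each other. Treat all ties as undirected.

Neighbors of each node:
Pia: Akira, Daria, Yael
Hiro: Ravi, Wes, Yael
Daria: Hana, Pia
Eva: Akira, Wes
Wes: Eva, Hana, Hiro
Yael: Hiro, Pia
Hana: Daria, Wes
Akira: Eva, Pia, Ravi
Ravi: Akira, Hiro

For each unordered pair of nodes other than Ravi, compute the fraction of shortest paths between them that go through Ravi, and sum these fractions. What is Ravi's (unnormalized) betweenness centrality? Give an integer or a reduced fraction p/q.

1

Pairs whose geodesics pass through Ravi — Akira–Hiro: 1.
All other pairs contribute 0.
Summing the contributions gives betweenness(Ravi) = 1.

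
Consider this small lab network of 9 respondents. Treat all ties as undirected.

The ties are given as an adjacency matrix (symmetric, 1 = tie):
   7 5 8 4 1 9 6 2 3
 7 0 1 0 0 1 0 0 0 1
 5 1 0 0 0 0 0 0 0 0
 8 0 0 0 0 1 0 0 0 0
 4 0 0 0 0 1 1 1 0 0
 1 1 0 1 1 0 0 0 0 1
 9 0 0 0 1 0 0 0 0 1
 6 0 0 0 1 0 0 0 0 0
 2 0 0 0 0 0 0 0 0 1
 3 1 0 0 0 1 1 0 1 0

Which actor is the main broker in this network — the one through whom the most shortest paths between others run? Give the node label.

1

Unnormalized betweenness of each node: 1:13, 2:0, 3:10, 4:8, 5:0, 6:0, 7:7, 8:0, 9:2.
1 has the largest value, 13, making it the main broker — the node through which the most shortest paths run.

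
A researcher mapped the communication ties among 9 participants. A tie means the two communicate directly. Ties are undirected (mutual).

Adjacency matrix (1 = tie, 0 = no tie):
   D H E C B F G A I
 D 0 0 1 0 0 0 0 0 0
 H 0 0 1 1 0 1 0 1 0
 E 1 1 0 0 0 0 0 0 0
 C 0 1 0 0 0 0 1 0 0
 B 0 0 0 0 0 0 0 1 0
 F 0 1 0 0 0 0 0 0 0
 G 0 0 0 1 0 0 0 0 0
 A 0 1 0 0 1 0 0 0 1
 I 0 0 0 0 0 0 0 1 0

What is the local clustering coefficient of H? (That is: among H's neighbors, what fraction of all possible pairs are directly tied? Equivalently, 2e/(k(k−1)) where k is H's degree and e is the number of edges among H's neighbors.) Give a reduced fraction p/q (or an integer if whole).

H's neighbors: A, C, E, and F (k = 4).
Possible neighbor pairs: C(4,2) = 6. Edges among them: none → e = 0.
Clustering(H) = 0/6 = 0.

0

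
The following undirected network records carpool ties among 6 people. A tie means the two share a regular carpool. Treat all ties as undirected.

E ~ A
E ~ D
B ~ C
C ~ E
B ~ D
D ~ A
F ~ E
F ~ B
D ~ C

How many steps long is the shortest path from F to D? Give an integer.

2

One shortest route is F – E – D, which uses 2 edges, and F and D are not directly tied, so nothing shorter exists. So d(F,D) = 2.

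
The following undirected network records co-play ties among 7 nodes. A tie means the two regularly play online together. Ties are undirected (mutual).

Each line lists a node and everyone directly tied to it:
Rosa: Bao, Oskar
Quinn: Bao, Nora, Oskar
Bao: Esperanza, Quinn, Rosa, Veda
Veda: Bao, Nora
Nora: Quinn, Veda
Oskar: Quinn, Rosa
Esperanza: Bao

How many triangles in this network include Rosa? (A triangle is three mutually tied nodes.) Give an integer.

0

Rosa's neighbors are Bao and Oskar, but none of them are tied to each other, so no triangle contains Rosa.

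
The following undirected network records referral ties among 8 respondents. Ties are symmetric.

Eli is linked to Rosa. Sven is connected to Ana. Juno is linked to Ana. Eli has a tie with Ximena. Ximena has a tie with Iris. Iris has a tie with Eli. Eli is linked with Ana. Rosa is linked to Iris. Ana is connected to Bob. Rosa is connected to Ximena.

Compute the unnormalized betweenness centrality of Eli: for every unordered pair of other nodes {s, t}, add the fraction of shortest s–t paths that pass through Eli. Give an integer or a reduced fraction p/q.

Pairs whose geodesics pass through Eli — Ana–Ximena: 1; Ana–Iris: 1; Ana–Rosa: 1; Juno–Ximena: 1; Juno–Iris: 1; Juno–Rosa: 1; Bob–Ximena: 1; Bob–Iris: 1; Bob–Rosa: 1; Sven–Ximena: 1; Sven–Iris: 1; Sven–Rosa: 1.
All other pairs contribute 0.
Summing the contributions gives betweenness(Eli) = 12.

12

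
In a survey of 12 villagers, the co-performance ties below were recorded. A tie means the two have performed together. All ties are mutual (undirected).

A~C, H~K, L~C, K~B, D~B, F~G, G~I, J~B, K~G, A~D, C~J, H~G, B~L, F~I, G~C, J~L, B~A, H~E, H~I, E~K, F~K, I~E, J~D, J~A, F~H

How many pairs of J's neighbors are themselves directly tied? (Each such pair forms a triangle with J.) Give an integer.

6

J's neighbors: A, B, C, D, and L.
Neighbor pairs that are themselves tied: J–A–B; J–A–C; J–A–D; J–B–D; J–B–L; J–C–L. Each forms one triangle with J, for 6 in total.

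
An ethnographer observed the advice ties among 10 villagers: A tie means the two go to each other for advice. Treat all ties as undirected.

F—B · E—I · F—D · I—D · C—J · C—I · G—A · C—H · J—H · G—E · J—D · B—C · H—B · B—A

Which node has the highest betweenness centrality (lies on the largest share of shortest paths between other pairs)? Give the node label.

B

Unnormalized betweenness of each node: A:9/2, B:21/2, C:13/2, D:17/4, E:7/2, F:2, G:2, H:5/4, I:8, J:3/2.
B has the largest value, 21/2, making it the main broker — the node through which the most shortest paths run.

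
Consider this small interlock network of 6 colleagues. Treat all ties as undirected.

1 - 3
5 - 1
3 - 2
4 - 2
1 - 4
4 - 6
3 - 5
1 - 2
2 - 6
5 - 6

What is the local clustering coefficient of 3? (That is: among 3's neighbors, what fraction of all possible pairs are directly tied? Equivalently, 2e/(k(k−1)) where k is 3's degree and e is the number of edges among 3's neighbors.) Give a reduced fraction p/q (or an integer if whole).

2/3

3's neighbors: 1, 2, and 5 (k = 3).
Possible neighbor pairs: C(3,2) = 3. Edges among them: 1–2, 1–5 → e = 2.
Clustering(3) = 2/3.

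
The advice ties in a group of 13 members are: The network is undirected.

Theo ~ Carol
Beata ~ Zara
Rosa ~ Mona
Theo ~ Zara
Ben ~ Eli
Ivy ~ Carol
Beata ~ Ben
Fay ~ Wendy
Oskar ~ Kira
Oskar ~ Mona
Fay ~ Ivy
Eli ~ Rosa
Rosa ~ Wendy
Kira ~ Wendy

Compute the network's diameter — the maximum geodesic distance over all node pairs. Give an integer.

Eccentricity of each node (its greatest distance to any other): Beata:5, Ben:5, Carol:5, Eli:5, Fay:5, Ivy:5, Kira:6, Mona:6, Oskar:6, Rosa:5, Theo:6, Wendy:5, Zara:6.
The maximum eccentricity is 6, realized for instance by the pair Zara–Kira via Zara – Beata – Ben – Eli – Rosa – Wendy – Kira. So the diameter is 6.

6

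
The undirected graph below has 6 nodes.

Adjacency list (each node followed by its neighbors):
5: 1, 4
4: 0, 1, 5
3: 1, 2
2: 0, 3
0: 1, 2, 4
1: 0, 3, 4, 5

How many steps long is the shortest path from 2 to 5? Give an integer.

One shortest route is 2 – 3 – 1 – 5, which uses 3 edges, and at distance 2 from 2 we only reach {1, 4}, which does not include 5. So d(2,5) = 3.

3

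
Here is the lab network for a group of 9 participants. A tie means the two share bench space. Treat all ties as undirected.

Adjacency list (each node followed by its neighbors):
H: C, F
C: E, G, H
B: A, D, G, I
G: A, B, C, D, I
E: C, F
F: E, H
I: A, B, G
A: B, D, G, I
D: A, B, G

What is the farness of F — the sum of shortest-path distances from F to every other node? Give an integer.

23

Distances from F: A:4, B:4, C:2, D:4, E:1, G:3, H:1, I:4.
Sum = 4 + 4 + 2 + 4 + 1 + 3 + 1 + 4 = 23.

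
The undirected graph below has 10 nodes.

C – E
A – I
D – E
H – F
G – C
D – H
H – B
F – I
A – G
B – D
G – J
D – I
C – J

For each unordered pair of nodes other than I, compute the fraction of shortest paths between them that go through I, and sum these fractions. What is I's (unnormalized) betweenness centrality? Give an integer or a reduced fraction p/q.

59/6

Pairs whose geodesics pass through I — F–D: 1/2; F–E: 1/2; F–C: 2/3; F–J: 1; F–G: 1; F–A: 1; H–G: 2/3; H–A: 2/2; B–G: 1/2; B–A: 1; D–G: 1/2; D–A: 1; E–A: 1/2.
All other pairs contribute 0.
Summing the contributions gives betweenness(I) = 59/6.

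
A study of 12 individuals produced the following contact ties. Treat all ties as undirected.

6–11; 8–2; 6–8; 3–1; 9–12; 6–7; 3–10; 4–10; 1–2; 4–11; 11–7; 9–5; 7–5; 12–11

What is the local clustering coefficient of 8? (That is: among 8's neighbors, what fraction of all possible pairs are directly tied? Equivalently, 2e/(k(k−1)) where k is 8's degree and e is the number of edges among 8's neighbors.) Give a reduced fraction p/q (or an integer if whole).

0

8's neighbors: 2 and 6 (k = 2).
Possible neighbor pairs: C(2,2) = 1. Edges among them: none → e = 0.
Clustering(8) = 0/1.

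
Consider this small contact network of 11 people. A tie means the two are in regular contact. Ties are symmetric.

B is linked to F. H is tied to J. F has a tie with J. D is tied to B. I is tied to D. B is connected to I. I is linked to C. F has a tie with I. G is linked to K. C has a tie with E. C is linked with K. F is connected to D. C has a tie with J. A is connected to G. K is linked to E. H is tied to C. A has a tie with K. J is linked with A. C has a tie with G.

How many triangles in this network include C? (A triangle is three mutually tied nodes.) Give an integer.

C's neighbors: E, G, H, I, J, and K.
Neighbor pairs that are themselves tied: C–E–K; C–G–K; C–H–J. Each forms one triangle with C, for 3 in total.

3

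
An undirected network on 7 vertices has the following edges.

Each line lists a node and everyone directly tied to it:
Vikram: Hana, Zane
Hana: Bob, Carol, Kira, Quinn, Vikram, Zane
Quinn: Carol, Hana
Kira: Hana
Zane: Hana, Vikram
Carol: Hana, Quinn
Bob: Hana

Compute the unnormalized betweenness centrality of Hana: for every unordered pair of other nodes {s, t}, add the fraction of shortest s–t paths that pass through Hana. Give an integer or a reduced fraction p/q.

Pairs whose geodesics pass through Hana — Carol–Kira: 1; Carol–Bob: 1; Carol–Vikram: 1; Carol–Zane: 1; Kira–Quinn: 1; Kira–Bob: 1; Kira–Vikram: 1; Kira–Zane: 1; Quinn–Bob: 1; Quinn–Vikram: 1; Quinn–Zane: 1; Bob–Vikram: 1; Bob–Zane: 1.
All other pairs contribute 0.
Summing the contributions gives betweenness(Hana) = 13.

13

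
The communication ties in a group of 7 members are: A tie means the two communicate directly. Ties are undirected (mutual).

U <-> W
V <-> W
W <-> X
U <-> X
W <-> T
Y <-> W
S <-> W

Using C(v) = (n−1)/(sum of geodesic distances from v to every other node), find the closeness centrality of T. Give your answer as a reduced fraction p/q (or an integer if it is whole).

Distances from T: S:2, U:2, V:2, W:1, X:2, Y:2. Sum = 11.
n = 7, so closeness = 6/11.

6/11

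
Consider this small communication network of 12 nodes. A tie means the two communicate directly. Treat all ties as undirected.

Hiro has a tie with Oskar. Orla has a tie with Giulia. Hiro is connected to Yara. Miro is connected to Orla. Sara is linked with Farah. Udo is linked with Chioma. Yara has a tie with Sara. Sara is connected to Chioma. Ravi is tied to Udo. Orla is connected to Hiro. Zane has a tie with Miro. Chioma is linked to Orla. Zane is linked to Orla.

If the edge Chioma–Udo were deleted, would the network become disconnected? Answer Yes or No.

Yes

Without the Chioma–Udo edge there is no alternate route between Chioma and Udo, so the network disconnects. It is a bridge.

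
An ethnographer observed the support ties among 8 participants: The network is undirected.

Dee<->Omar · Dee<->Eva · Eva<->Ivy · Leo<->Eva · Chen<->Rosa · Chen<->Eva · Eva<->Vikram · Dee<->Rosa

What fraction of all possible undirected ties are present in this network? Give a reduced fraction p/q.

2/7

There are 8 edges and 8 nodes, so the maximum possible is C(8,2) = 28.
Density = 8/28 = 2/7.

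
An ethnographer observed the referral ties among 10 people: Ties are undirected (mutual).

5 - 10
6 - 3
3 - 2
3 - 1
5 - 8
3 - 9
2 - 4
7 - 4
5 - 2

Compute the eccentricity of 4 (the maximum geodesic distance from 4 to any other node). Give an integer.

Distances from 4: 1:3, 2:1, 3:2, 5:2, 6:3, 7:1, 8:3, 9:3, 10:3.
The largest is 3 (to 6, 1, 9, 8, and 10), so the eccentricity of 4 is 3.

3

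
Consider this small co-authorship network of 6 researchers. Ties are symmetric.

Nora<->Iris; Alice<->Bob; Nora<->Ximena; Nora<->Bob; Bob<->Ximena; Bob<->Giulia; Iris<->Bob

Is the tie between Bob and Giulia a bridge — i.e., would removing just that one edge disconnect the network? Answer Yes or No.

Yes

Without the Bob–Giulia edge there is no alternate route between Bob and Giulia, so the network disconnects. It is a bridge.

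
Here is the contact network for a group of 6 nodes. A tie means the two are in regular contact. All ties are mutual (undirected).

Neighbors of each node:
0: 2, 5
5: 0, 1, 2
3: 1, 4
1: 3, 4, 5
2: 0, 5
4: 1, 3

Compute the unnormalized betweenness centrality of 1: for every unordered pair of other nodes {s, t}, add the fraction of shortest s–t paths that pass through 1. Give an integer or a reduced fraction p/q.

6

Pairs whose geodesics pass through 1 — 0–3: 1; 0–4: 1; 2–3: 1; 2–4: 1; 5–3: 1; 5–4: 1.
All other pairs contribute 0.
Summing the contributions gives betweenness(1) = 6.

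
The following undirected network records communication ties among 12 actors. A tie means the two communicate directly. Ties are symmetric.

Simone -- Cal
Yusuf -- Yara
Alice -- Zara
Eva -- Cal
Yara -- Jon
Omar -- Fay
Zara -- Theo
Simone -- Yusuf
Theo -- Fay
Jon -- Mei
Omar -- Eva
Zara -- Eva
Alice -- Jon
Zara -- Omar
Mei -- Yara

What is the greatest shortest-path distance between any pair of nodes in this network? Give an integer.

Eccentricity of each node (its greatest distance to any other): Alice:4, Cal:4, Eva:4, Fay:5, Jon:4, Mei:5, Omar:4, Simone:4, Theo:5, Yara:5, Yusuf:5, Zara:4.
The maximum eccentricity is 5, realized for instance by the pair Fay–Yusuf via Fay – Omar – Eva – Cal – Simone – Yusuf. So the diameter is 5.

5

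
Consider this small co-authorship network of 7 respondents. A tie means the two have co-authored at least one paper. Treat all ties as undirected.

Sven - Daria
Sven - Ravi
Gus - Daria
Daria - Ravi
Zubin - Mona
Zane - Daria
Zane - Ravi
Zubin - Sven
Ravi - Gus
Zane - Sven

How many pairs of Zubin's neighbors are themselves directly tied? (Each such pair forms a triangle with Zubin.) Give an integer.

Zubin's neighbors are Mona and Sven, but none of them are tied to each other, so no triangle contains Zubin.

0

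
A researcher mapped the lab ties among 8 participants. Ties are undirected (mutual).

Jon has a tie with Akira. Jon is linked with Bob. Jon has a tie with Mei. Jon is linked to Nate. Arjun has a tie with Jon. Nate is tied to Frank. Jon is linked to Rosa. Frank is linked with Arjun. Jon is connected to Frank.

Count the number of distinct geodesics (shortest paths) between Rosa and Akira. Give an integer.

The shortest distance is 2, and the only length-2 path is Rosa–Jon–Akira. So there is exactly 1 shortest path.

1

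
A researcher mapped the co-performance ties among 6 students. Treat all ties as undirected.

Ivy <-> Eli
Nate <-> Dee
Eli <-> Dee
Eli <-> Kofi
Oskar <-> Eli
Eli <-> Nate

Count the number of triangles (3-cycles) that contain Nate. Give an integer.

Nate's neighbors: Dee and Eli.
Neighbor pairs that are themselves tied: Nate–Dee–Eli. Each forms one triangle with Nate, for 1 in total.

1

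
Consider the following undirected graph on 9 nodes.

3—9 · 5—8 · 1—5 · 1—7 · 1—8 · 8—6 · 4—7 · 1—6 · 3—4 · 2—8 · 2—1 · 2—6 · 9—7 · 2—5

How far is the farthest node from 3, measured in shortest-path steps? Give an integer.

4

Distances from 3: 1:3, 2:4, 4:1, 5:4, 6:4, 7:2, 8:4, 9:1.
The largest is 4 (to 6, 5, 2, and 8), so the eccentricity of 3 is 4.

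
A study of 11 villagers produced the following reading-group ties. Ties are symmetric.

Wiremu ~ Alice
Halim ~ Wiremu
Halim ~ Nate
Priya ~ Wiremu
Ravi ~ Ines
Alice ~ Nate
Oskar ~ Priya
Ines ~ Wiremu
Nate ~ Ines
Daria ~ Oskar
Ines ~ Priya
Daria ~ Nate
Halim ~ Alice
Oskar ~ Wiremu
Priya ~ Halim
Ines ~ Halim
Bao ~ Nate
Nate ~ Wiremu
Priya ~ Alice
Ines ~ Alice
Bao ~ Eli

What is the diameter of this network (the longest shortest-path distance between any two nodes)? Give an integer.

Eccentricity of each node (its greatest distance to any other): Alice:3, Bao:3, Daria:3, Eli:4, Halim:3, Ines:3, Nate:2, Oskar:4, Priya:4, Ravi:4, Wiremu:3.
The maximum eccentricity is 4, realized for instance by the pair Priya–Eli via Priya – Alice – Nate – Bao – Eli. So the diameter is 4.

4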